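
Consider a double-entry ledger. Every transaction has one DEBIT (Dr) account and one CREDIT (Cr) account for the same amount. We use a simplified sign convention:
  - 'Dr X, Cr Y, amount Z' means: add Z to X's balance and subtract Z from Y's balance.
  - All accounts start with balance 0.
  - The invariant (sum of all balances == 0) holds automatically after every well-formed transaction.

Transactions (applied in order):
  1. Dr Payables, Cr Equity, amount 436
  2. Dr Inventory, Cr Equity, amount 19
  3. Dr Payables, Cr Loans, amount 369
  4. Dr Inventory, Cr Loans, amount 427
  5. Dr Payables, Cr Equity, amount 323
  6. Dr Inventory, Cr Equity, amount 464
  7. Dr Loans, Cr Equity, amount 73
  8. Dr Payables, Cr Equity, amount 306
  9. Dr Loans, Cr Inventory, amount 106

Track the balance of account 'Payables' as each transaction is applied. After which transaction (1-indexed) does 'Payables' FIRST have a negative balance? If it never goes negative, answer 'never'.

Answer: never

Derivation:
After txn 1: Payables=436
After txn 2: Payables=436
After txn 3: Payables=805
After txn 4: Payables=805
After txn 5: Payables=1128
After txn 6: Payables=1128
After txn 7: Payables=1128
After txn 8: Payables=1434
After txn 9: Payables=1434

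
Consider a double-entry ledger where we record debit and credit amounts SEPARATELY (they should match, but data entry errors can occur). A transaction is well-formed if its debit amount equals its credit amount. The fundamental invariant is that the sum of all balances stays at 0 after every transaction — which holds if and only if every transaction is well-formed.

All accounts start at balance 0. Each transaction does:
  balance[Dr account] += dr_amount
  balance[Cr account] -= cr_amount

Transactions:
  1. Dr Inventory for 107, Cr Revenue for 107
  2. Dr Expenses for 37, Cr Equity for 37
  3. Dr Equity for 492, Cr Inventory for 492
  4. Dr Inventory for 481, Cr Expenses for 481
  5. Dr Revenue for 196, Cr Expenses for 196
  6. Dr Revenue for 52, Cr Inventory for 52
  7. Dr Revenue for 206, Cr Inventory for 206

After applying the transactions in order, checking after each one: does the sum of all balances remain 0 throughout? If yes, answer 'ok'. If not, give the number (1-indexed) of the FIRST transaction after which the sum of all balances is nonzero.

After txn 1: dr=107 cr=107 sum_balances=0
After txn 2: dr=37 cr=37 sum_balances=0
After txn 3: dr=492 cr=492 sum_balances=0
After txn 4: dr=481 cr=481 sum_balances=0
After txn 5: dr=196 cr=196 sum_balances=0
After txn 6: dr=52 cr=52 sum_balances=0
After txn 7: dr=206 cr=206 sum_balances=0

Answer: ok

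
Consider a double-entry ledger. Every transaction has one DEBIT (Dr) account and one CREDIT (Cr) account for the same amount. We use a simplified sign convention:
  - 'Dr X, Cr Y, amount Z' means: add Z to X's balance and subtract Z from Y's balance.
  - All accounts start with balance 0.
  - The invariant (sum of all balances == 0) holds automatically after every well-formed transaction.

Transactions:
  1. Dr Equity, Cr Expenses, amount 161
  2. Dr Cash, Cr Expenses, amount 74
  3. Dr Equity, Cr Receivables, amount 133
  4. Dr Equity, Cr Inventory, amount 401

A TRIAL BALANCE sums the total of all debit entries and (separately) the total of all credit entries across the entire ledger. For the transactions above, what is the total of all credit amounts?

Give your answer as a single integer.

Txn 1: credit+=161
Txn 2: credit+=74
Txn 3: credit+=133
Txn 4: credit+=401
Total credits = 769

Answer: 769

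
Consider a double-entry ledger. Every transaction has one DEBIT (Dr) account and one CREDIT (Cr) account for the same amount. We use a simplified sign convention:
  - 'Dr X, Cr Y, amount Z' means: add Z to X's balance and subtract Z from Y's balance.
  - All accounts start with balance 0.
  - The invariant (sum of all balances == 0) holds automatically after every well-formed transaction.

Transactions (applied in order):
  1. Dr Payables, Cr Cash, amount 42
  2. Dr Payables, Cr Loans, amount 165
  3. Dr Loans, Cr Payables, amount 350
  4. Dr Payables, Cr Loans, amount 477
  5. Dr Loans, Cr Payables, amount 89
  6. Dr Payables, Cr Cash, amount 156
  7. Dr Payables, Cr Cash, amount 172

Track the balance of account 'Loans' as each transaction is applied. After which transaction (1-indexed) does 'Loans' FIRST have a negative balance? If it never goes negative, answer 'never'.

Answer: 2

Derivation:
After txn 1: Loans=0
After txn 2: Loans=-165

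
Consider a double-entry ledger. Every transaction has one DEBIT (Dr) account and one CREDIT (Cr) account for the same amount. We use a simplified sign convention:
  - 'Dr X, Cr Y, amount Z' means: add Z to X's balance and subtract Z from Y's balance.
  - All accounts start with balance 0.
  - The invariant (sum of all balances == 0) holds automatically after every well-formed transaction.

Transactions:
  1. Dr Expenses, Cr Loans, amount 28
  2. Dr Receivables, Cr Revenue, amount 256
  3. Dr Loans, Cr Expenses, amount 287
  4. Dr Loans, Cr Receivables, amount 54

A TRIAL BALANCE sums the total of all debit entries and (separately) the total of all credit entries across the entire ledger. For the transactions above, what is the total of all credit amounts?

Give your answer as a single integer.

Answer: 625

Derivation:
Txn 1: credit+=28
Txn 2: credit+=256
Txn 3: credit+=287
Txn 4: credit+=54
Total credits = 625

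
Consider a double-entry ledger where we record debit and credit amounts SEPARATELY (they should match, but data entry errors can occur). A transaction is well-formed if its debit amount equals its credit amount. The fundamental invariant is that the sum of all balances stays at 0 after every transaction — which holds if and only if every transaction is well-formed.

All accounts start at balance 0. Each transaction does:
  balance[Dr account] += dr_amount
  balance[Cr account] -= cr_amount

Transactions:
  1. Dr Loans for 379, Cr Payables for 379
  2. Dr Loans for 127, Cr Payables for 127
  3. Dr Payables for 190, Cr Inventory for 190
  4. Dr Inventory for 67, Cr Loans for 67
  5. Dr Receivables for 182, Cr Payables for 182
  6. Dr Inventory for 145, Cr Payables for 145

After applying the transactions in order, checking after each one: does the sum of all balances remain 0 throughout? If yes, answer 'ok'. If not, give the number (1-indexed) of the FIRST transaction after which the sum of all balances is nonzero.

After txn 1: dr=379 cr=379 sum_balances=0
After txn 2: dr=127 cr=127 sum_balances=0
After txn 3: dr=190 cr=190 sum_balances=0
After txn 4: dr=67 cr=67 sum_balances=0
After txn 5: dr=182 cr=182 sum_balances=0
After txn 6: dr=145 cr=145 sum_balances=0

Answer: ok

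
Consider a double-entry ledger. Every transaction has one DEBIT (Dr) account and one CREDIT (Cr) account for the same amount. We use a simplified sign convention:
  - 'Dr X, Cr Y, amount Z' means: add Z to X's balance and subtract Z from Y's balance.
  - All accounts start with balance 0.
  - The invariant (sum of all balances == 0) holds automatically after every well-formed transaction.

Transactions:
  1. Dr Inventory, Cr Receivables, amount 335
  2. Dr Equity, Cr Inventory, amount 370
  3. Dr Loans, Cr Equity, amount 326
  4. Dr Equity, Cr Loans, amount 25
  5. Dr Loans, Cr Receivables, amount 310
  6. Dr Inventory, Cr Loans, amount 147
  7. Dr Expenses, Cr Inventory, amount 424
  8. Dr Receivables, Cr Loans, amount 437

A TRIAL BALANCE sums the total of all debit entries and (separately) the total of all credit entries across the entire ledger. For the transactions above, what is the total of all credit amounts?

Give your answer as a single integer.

Txn 1: credit+=335
Txn 2: credit+=370
Txn 3: credit+=326
Txn 4: credit+=25
Txn 5: credit+=310
Txn 6: credit+=147
Txn 7: credit+=424
Txn 8: credit+=437
Total credits = 2374

Answer: 2374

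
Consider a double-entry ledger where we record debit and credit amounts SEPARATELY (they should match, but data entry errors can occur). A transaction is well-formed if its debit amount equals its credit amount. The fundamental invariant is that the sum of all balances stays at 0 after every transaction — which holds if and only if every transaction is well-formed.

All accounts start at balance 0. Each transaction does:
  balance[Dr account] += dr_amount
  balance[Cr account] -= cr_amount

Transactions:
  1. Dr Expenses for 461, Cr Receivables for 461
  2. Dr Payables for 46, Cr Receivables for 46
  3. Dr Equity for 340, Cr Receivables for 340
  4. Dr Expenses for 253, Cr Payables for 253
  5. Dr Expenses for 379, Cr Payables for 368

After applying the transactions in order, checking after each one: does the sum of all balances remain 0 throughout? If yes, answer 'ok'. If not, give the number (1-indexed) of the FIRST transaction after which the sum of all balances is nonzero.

After txn 1: dr=461 cr=461 sum_balances=0
After txn 2: dr=46 cr=46 sum_balances=0
After txn 3: dr=340 cr=340 sum_balances=0
After txn 4: dr=253 cr=253 sum_balances=0
After txn 5: dr=379 cr=368 sum_balances=11

Answer: 5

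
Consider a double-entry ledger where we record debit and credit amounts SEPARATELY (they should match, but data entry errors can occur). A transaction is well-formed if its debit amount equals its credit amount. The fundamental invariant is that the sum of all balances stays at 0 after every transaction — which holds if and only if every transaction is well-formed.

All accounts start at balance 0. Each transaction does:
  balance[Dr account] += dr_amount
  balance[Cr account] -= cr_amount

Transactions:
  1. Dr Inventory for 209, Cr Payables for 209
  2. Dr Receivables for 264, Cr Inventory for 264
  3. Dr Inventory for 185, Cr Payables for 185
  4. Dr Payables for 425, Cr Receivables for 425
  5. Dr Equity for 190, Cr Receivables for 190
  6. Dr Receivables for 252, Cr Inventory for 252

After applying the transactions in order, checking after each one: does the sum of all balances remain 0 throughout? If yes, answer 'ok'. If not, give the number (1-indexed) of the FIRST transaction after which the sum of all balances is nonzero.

After txn 1: dr=209 cr=209 sum_balances=0
After txn 2: dr=264 cr=264 sum_balances=0
After txn 3: dr=185 cr=185 sum_balances=0
After txn 4: dr=425 cr=425 sum_balances=0
After txn 5: dr=190 cr=190 sum_balances=0
After txn 6: dr=252 cr=252 sum_balances=0

Answer: ok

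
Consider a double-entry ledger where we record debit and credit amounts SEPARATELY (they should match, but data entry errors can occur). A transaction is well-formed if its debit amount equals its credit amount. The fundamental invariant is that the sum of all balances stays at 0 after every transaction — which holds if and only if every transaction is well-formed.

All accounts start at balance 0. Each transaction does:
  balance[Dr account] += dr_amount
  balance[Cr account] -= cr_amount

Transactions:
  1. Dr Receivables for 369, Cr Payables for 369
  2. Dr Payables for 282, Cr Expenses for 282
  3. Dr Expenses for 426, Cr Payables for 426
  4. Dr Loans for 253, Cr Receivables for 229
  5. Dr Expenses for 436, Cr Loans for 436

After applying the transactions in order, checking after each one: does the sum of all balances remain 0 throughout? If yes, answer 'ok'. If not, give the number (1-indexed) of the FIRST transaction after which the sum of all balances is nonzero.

Answer: 4

Derivation:
After txn 1: dr=369 cr=369 sum_balances=0
After txn 2: dr=282 cr=282 sum_balances=0
After txn 3: dr=426 cr=426 sum_balances=0
After txn 4: dr=253 cr=229 sum_balances=24
After txn 5: dr=436 cr=436 sum_balances=24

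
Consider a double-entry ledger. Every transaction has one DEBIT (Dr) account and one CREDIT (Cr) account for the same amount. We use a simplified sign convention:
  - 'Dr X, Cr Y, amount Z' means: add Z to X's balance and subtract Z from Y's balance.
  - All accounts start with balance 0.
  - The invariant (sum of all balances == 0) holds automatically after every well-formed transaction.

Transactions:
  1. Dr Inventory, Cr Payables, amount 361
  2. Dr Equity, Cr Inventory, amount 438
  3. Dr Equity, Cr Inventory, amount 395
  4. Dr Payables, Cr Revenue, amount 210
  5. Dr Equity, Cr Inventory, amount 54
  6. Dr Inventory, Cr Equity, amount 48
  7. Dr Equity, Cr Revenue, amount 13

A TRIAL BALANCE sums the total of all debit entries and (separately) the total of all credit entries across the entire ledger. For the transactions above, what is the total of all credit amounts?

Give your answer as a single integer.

Txn 1: credit+=361
Txn 2: credit+=438
Txn 3: credit+=395
Txn 4: credit+=210
Txn 5: credit+=54
Txn 6: credit+=48
Txn 7: credit+=13
Total credits = 1519

Answer: 1519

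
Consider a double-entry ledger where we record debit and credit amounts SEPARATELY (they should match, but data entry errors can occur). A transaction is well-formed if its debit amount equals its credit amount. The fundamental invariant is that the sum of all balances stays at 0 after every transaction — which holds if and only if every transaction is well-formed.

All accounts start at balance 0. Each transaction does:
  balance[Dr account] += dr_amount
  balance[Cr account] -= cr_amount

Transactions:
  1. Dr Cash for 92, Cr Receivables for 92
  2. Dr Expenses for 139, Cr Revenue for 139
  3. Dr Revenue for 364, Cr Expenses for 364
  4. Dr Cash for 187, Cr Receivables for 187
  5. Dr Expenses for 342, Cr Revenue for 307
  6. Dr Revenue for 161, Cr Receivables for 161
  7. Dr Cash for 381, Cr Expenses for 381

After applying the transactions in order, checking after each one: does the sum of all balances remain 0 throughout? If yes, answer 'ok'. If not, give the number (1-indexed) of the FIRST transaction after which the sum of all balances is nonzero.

Answer: 5

Derivation:
After txn 1: dr=92 cr=92 sum_balances=0
After txn 2: dr=139 cr=139 sum_balances=0
After txn 3: dr=364 cr=364 sum_balances=0
After txn 4: dr=187 cr=187 sum_balances=0
After txn 5: dr=342 cr=307 sum_balances=35
After txn 6: dr=161 cr=161 sum_balances=35
After txn 7: dr=381 cr=381 sum_balances=35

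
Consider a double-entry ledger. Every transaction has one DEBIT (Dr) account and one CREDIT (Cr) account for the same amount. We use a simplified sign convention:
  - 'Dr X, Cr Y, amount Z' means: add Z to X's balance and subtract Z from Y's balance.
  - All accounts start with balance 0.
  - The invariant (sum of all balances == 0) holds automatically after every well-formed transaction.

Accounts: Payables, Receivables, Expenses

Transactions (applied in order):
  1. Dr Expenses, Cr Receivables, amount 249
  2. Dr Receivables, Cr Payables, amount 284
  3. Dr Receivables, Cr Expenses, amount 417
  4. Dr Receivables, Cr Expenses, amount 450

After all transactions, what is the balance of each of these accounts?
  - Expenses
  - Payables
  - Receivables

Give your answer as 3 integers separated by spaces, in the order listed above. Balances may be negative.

Answer: -618 -284 902

Derivation:
After txn 1 (Dr Expenses, Cr Receivables, amount 249): Expenses=249 Receivables=-249
After txn 2 (Dr Receivables, Cr Payables, amount 284): Expenses=249 Payables=-284 Receivables=35
After txn 3 (Dr Receivables, Cr Expenses, amount 417): Expenses=-168 Payables=-284 Receivables=452
After txn 4 (Dr Receivables, Cr Expenses, amount 450): Expenses=-618 Payables=-284 Receivables=902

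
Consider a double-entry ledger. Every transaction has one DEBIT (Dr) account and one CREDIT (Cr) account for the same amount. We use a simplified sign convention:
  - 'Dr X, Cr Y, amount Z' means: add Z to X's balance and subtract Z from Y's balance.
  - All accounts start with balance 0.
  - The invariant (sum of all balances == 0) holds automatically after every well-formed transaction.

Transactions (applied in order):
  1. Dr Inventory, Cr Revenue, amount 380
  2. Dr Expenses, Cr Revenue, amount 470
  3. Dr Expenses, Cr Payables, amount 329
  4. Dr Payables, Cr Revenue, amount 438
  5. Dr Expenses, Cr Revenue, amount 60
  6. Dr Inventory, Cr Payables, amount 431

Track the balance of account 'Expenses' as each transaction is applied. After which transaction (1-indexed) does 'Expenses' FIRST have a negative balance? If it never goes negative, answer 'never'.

Answer: never

Derivation:
After txn 1: Expenses=0
After txn 2: Expenses=470
After txn 3: Expenses=799
After txn 4: Expenses=799
After txn 5: Expenses=859
After txn 6: Expenses=859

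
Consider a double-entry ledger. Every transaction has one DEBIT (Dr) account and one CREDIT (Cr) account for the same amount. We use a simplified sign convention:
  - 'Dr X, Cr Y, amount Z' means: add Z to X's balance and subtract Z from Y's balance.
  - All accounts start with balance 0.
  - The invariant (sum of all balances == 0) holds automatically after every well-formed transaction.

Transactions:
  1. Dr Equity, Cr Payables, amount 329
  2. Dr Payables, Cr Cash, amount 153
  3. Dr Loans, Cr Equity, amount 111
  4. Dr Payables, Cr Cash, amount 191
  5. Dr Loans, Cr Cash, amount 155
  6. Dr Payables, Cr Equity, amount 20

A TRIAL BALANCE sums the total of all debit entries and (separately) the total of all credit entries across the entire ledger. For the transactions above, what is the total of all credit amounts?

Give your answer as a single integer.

Txn 1: credit+=329
Txn 2: credit+=153
Txn 3: credit+=111
Txn 4: credit+=191
Txn 5: credit+=155
Txn 6: credit+=20
Total credits = 959

Answer: 959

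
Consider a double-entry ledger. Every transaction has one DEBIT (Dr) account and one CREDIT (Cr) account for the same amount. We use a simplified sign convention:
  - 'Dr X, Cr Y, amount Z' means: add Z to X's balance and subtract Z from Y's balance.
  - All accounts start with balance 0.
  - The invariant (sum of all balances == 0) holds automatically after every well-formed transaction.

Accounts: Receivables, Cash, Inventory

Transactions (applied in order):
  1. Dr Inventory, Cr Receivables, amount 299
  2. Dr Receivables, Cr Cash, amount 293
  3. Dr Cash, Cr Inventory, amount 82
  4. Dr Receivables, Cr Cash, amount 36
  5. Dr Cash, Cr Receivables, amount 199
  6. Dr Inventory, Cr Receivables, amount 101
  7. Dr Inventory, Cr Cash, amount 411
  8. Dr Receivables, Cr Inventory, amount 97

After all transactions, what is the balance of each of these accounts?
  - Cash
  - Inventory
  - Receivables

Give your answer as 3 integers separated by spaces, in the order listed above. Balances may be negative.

After txn 1 (Dr Inventory, Cr Receivables, amount 299): Inventory=299 Receivables=-299
After txn 2 (Dr Receivables, Cr Cash, amount 293): Cash=-293 Inventory=299 Receivables=-6
After txn 3 (Dr Cash, Cr Inventory, amount 82): Cash=-211 Inventory=217 Receivables=-6
After txn 4 (Dr Receivables, Cr Cash, amount 36): Cash=-247 Inventory=217 Receivables=30
After txn 5 (Dr Cash, Cr Receivables, amount 199): Cash=-48 Inventory=217 Receivables=-169
After txn 6 (Dr Inventory, Cr Receivables, amount 101): Cash=-48 Inventory=318 Receivables=-270
After txn 7 (Dr Inventory, Cr Cash, amount 411): Cash=-459 Inventory=729 Receivables=-270
After txn 8 (Dr Receivables, Cr Inventory, amount 97): Cash=-459 Inventory=632 Receivables=-173

Answer: -459 632 -173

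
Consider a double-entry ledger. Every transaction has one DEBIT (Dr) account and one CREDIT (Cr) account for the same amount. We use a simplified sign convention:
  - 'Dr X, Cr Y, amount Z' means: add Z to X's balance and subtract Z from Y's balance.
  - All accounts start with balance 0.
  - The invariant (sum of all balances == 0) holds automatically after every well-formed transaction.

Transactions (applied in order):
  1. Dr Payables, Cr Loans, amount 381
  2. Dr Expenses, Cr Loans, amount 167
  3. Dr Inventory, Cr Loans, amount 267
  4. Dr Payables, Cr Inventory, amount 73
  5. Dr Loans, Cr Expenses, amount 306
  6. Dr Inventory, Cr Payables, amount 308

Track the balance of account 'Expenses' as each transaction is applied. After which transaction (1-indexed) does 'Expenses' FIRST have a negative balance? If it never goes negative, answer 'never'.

After txn 1: Expenses=0
After txn 2: Expenses=167
After txn 3: Expenses=167
After txn 4: Expenses=167
After txn 5: Expenses=-139

Answer: 5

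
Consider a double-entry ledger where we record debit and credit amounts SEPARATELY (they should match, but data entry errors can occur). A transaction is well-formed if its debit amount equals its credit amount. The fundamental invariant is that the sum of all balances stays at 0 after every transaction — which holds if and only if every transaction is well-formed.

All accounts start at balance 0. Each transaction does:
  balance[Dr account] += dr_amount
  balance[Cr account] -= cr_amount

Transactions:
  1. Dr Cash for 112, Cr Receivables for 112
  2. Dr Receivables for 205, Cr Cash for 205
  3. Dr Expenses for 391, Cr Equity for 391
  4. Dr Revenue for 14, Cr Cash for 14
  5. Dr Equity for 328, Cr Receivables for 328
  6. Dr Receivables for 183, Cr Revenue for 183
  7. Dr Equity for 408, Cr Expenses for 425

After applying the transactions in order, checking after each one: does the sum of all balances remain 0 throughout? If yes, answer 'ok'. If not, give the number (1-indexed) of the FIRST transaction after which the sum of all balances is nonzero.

After txn 1: dr=112 cr=112 sum_balances=0
After txn 2: dr=205 cr=205 sum_balances=0
After txn 3: dr=391 cr=391 sum_balances=0
After txn 4: dr=14 cr=14 sum_balances=0
After txn 5: dr=328 cr=328 sum_balances=0
After txn 6: dr=183 cr=183 sum_balances=0
After txn 7: dr=408 cr=425 sum_balances=-17

Answer: 7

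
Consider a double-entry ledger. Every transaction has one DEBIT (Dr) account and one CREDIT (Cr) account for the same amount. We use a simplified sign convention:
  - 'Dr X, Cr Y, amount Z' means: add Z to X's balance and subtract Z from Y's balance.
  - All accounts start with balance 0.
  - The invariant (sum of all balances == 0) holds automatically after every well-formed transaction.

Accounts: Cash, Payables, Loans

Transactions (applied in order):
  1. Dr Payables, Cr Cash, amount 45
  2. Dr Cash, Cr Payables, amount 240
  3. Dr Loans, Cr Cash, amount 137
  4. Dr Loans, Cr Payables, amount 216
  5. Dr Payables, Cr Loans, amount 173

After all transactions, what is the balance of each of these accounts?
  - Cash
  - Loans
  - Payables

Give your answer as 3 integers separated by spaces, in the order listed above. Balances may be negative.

Answer: 58 180 -238

Derivation:
After txn 1 (Dr Payables, Cr Cash, amount 45): Cash=-45 Payables=45
After txn 2 (Dr Cash, Cr Payables, amount 240): Cash=195 Payables=-195
After txn 3 (Dr Loans, Cr Cash, amount 137): Cash=58 Loans=137 Payables=-195
After txn 4 (Dr Loans, Cr Payables, amount 216): Cash=58 Loans=353 Payables=-411
After txn 5 (Dr Payables, Cr Loans, amount 173): Cash=58 Loans=180 Payables=-238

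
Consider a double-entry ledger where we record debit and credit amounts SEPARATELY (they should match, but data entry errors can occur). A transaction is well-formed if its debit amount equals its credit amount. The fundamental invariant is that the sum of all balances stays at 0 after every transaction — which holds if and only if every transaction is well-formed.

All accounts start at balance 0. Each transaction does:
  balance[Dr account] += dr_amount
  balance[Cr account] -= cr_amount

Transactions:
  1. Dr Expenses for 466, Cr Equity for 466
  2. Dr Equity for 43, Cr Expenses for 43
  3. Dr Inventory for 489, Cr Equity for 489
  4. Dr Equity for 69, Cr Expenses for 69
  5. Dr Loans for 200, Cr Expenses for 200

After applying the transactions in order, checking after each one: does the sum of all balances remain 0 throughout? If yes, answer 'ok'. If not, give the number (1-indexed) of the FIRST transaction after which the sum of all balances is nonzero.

Answer: ok

Derivation:
After txn 1: dr=466 cr=466 sum_balances=0
After txn 2: dr=43 cr=43 sum_balances=0
After txn 3: dr=489 cr=489 sum_balances=0
After txn 4: dr=69 cr=69 sum_balances=0
After txn 5: dr=200 cr=200 sum_balances=0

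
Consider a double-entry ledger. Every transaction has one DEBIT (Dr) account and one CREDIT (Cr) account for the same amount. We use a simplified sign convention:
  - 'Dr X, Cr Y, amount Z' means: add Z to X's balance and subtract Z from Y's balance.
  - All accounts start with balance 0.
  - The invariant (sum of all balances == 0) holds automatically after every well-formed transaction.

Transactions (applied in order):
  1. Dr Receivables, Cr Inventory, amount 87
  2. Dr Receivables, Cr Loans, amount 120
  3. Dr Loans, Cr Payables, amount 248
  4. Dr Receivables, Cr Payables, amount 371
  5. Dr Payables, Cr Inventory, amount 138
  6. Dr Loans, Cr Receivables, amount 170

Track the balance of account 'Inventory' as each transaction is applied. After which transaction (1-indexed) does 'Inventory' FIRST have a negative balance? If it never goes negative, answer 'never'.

After txn 1: Inventory=-87

Answer: 1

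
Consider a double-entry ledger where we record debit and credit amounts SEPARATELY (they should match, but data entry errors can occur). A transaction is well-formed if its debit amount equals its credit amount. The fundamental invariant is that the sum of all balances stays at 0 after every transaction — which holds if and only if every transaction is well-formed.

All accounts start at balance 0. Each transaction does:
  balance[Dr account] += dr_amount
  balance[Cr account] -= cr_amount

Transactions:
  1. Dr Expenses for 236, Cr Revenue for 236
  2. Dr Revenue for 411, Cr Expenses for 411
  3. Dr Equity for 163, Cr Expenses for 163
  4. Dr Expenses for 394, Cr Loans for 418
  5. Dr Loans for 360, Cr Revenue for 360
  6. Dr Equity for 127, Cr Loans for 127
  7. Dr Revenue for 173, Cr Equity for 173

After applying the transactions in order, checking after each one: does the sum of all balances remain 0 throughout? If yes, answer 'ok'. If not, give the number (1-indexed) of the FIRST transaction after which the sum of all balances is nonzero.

Answer: 4

Derivation:
After txn 1: dr=236 cr=236 sum_balances=0
After txn 2: dr=411 cr=411 sum_balances=0
After txn 3: dr=163 cr=163 sum_balances=0
After txn 4: dr=394 cr=418 sum_balances=-24
After txn 5: dr=360 cr=360 sum_balances=-24
After txn 6: dr=127 cr=127 sum_balances=-24
After txn 7: dr=173 cr=173 sum_balances=-24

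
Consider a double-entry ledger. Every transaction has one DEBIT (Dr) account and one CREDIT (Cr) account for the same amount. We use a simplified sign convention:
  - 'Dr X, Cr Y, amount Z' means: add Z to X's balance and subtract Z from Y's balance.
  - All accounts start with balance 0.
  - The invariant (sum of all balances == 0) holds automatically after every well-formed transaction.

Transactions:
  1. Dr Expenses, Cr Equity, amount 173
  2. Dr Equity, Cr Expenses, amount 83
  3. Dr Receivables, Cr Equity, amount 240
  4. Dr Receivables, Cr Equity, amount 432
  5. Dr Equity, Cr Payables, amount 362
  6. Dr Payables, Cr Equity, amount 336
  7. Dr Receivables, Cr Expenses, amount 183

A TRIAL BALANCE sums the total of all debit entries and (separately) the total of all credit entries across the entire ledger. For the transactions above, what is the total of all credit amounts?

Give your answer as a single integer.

Answer: 1809

Derivation:
Txn 1: credit+=173
Txn 2: credit+=83
Txn 3: credit+=240
Txn 4: credit+=432
Txn 5: credit+=362
Txn 6: credit+=336
Txn 7: credit+=183
Total credits = 1809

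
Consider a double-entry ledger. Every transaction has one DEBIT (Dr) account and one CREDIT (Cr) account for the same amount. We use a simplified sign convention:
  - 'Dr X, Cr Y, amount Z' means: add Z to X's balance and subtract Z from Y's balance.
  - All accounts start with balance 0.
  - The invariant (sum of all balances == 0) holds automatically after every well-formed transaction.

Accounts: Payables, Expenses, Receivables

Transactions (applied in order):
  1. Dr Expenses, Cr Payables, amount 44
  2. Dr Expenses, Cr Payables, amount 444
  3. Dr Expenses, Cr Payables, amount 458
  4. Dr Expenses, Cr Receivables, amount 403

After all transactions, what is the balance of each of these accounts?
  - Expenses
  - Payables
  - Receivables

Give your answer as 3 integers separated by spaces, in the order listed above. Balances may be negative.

Answer: 1349 -946 -403

Derivation:
After txn 1 (Dr Expenses, Cr Payables, amount 44): Expenses=44 Payables=-44
After txn 2 (Dr Expenses, Cr Payables, amount 444): Expenses=488 Payables=-488
After txn 3 (Dr Expenses, Cr Payables, amount 458): Expenses=946 Payables=-946
After txn 4 (Dr Expenses, Cr Receivables, amount 403): Expenses=1349 Payables=-946 Receivables=-403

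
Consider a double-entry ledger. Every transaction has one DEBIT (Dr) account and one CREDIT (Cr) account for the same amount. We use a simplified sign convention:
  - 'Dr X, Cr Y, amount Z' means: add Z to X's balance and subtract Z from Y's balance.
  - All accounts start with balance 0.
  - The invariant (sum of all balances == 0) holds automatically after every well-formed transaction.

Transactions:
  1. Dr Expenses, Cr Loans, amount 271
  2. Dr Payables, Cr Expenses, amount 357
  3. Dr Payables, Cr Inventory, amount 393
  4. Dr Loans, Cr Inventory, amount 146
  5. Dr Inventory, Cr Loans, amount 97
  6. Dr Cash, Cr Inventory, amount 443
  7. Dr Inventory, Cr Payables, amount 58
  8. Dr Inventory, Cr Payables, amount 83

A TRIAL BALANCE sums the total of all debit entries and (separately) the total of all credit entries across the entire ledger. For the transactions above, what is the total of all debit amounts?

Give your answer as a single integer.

Txn 1: debit+=271
Txn 2: debit+=357
Txn 3: debit+=393
Txn 4: debit+=146
Txn 5: debit+=97
Txn 6: debit+=443
Txn 7: debit+=58
Txn 8: debit+=83
Total debits = 1848

Answer: 1848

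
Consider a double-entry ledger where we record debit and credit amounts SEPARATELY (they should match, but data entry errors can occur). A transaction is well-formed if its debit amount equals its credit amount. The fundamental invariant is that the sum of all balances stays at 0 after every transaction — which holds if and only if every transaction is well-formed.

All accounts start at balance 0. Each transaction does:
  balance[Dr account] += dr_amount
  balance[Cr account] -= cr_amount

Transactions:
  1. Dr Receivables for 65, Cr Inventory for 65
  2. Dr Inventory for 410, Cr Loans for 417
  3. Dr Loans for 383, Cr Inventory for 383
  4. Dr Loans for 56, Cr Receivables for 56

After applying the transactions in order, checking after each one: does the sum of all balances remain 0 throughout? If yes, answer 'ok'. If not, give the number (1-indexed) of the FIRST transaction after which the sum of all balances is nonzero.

Answer: 2

Derivation:
After txn 1: dr=65 cr=65 sum_balances=0
After txn 2: dr=410 cr=417 sum_balances=-7
After txn 3: dr=383 cr=383 sum_balances=-7
After txn 4: dr=56 cr=56 sum_balances=-7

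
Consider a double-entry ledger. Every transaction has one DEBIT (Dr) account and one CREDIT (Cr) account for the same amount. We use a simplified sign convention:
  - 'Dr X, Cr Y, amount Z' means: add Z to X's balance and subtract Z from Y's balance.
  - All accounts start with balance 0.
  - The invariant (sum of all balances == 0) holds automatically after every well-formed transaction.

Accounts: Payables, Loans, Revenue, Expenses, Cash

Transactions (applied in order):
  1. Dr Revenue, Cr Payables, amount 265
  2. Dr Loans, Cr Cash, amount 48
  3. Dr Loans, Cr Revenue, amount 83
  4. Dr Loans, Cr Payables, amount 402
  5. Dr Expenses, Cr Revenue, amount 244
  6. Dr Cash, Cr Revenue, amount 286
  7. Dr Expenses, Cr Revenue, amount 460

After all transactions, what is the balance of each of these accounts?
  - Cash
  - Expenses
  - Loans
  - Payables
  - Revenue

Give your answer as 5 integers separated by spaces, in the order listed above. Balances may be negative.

Answer: 238 704 533 -667 -808

Derivation:
After txn 1 (Dr Revenue, Cr Payables, amount 265): Payables=-265 Revenue=265
After txn 2 (Dr Loans, Cr Cash, amount 48): Cash=-48 Loans=48 Payables=-265 Revenue=265
After txn 3 (Dr Loans, Cr Revenue, amount 83): Cash=-48 Loans=131 Payables=-265 Revenue=182
After txn 4 (Dr Loans, Cr Payables, amount 402): Cash=-48 Loans=533 Payables=-667 Revenue=182
After txn 5 (Dr Expenses, Cr Revenue, amount 244): Cash=-48 Expenses=244 Loans=533 Payables=-667 Revenue=-62
After txn 6 (Dr Cash, Cr Revenue, amount 286): Cash=238 Expenses=244 Loans=533 Payables=-667 Revenue=-348
After txn 7 (Dr Expenses, Cr Revenue, amount 460): Cash=238 Expenses=704 Loans=533 Payables=-667 Revenue=-808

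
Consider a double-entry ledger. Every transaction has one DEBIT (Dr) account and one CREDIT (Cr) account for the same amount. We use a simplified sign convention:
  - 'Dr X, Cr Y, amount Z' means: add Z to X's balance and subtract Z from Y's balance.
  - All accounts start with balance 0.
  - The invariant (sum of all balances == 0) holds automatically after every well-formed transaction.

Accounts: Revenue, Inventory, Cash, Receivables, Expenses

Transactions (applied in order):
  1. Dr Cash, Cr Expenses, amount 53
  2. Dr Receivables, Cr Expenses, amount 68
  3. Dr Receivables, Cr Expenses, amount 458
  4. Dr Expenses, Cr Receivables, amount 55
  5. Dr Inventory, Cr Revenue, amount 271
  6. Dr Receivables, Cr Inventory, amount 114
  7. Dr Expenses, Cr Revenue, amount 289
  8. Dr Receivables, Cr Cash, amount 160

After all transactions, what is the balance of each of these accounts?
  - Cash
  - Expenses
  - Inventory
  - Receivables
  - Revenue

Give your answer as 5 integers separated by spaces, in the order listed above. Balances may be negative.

Answer: -107 -235 157 745 -560

Derivation:
After txn 1 (Dr Cash, Cr Expenses, amount 53): Cash=53 Expenses=-53
After txn 2 (Dr Receivables, Cr Expenses, amount 68): Cash=53 Expenses=-121 Receivables=68
After txn 3 (Dr Receivables, Cr Expenses, amount 458): Cash=53 Expenses=-579 Receivables=526
After txn 4 (Dr Expenses, Cr Receivables, amount 55): Cash=53 Expenses=-524 Receivables=471
After txn 5 (Dr Inventory, Cr Revenue, amount 271): Cash=53 Expenses=-524 Inventory=271 Receivables=471 Revenue=-271
After txn 6 (Dr Receivables, Cr Inventory, amount 114): Cash=53 Expenses=-524 Inventory=157 Receivables=585 Revenue=-271
After txn 7 (Dr Expenses, Cr Revenue, amount 289): Cash=53 Expenses=-235 Inventory=157 Receivables=585 Revenue=-560
After txn 8 (Dr Receivables, Cr Cash, amount 160): Cash=-107 Expenses=-235 Inventory=157 Receivables=745 Revenue=-560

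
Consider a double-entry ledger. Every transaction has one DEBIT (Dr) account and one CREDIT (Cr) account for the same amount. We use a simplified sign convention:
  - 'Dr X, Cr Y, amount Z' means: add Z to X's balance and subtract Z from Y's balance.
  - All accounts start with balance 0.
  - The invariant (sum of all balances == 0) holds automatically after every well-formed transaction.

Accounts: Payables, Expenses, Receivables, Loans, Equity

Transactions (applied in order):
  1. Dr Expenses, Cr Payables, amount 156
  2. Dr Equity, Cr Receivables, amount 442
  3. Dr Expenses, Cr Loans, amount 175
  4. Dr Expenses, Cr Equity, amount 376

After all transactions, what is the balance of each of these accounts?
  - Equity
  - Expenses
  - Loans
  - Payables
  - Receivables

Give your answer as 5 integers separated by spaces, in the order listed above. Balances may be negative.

Answer: 66 707 -175 -156 -442

Derivation:
After txn 1 (Dr Expenses, Cr Payables, amount 156): Expenses=156 Payables=-156
After txn 2 (Dr Equity, Cr Receivables, amount 442): Equity=442 Expenses=156 Payables=-156 Receivables=-442
After txn 3 (Dr Expenses, Cr Loans, amount 175): Equity=442 Expenses=331 Loans=-175 Payables=-156 Receivables=-442
After txn 4 (Dr Expenses, Cr Equity, amount 376): Equity=66 Expenses=707 Loans=-175 Payables=-156 Receivables=-442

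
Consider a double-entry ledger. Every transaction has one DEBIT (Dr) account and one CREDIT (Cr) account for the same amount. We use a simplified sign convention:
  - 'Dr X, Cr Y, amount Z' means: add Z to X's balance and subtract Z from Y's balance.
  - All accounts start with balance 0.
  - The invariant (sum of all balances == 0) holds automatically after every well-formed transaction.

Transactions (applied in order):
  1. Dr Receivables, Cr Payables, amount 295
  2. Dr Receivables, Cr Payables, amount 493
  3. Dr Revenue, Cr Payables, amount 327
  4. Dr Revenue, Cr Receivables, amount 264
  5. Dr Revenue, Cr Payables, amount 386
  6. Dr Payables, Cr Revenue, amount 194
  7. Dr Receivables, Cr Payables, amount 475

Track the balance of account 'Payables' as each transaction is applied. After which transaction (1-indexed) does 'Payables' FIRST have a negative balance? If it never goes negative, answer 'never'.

Answer: 1

Derivation:
After txn 1: Payables=-295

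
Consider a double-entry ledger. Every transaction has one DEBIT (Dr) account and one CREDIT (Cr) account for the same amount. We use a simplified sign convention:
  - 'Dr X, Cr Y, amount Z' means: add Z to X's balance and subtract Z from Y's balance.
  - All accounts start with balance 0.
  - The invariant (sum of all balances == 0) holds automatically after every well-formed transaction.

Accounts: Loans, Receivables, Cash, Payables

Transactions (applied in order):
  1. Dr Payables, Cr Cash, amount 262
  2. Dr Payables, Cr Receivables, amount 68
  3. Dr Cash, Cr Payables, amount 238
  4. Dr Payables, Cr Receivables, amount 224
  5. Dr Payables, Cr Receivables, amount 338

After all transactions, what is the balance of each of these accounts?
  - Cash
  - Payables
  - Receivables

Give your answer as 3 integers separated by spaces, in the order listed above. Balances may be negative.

Answer: -24 654 -630

Derivation:
After txn 1 (Dr Payables, Cr Cash, amount 262): Cash=-262 Payables=262
After txn 2 (Dr Payables, Cr Receivables, amount 68): Cash=-262 Payables=330 Receivables=-68
After txn 3 (Dr Cash, Cr Payables, amount 238): Cash=-24 Payables=92 Receivables=-68
After txn 4 (Dr Payables, Cr Receivables, amount 224): Cash=-24 Payables=316 Receivables=-292
After txn 5 (Dr Payables, Cr Receivables, amount 338): Cash=-24 Payables=654 Receivables=-630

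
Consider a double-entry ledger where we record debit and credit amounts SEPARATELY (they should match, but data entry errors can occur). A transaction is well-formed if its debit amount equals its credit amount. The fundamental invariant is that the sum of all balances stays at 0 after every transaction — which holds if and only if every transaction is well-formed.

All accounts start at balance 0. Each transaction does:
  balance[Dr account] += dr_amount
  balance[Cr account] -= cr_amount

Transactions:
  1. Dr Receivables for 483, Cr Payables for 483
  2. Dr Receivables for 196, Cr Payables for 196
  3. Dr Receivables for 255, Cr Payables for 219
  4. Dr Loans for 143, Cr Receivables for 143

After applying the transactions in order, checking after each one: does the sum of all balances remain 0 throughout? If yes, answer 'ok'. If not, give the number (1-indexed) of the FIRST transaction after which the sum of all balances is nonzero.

After txn 1: dr=483 cr=483 sum_balances=0
After txn 2: dr=196 cr=196 sum_balances=0
After txn 3: dr=255 cr=219 sum_balances=36
After txn 4: dr=143 cr=143 sum_balances=36

Answer: 3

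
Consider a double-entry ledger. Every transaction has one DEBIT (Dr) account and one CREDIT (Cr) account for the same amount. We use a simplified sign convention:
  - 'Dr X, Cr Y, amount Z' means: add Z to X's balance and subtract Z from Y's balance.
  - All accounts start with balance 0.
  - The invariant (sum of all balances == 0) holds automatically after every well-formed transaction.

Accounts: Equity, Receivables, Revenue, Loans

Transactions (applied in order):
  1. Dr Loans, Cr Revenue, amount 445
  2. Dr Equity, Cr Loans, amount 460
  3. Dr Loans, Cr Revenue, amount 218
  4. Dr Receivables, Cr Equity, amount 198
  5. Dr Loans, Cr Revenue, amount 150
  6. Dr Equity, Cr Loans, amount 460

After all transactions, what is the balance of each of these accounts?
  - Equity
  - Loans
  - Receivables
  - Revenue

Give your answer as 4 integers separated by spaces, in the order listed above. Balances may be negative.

Answer: 722 -107 198 -813

Derivation:
After txn 1 (Dr Loans, Cr Revenue, amount 445): Loans=445 Revenue=-445
After txn 2 (Dr Equity, Cr Loans, amount 460): Equity=460 Loans=-15 Revenue=-445
After txn 3 (Dr Loans, Cr Revenue, amount 218): Equity=460 Loans=203 Revenue=-663
After txn 4 (Dr Receivables, Cr Equity, amount 198): Equity=262 Loans=203 Receivables=198 Revenue=-663
After txn 5 (Dr Loans, Cr Revenue, amount 150): Equity=262 Loans=353 Receivables=198 Revenue=-813
After txn 6 (Dr Equity, Cr Loans, amount 460): Equity=722 Loans=-107 Receivables=198 Revenue=-813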